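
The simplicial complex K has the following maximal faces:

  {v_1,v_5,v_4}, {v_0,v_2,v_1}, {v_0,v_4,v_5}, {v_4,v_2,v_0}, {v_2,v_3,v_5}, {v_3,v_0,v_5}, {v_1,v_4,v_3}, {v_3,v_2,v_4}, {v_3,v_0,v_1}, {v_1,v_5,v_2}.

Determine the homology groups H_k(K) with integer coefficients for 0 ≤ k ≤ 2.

H_0 = Z,  H_1 = Z/2,  H_2 = 0.

Order the vertices as v_0 < v_1 < v_2 < v_3 < v_4 < v_5. Listing each simplex with vertices in this order, K has dimension 2 with simplices:

  0-simplices (6): [v_0], [v_1], [v_2], [v_3], [v_4], [v_5]
  1-simplices (15): (15 of them)
  2-simplices (10): [v_0,v_1,v_2], [v_0,v_1,v_3], [v_0,v_2,v_4], [v_0,v_3,v_5], [v_0,v_4,v_5], [v_1,v_2,v_5], [v_1,v_3,v_4], [v_1,v_4,v_5], [v_2,v_3,v_4], [v_2,v_3,v_5]

giving chain groups C_0 ≅ Z^6, C_1 ≅ Z^15, C_2 ≅ Z^10.

Boundary ∂_1: C_1 → C_0 sends each edge [p,q] (with p < q) to q − p. For instance
  ∂[v_1,v_4] = [v_4] − [v_1].
The resulting 6×15 matrix has rank 5, and its Smith normal form has invariant factors (1,1,1,1,1).

The boundary map ∂_2: C_2 → C_1 maps a triangle to the signed sum of its edges. For instance
  ∂[v_1,v_2,v_5] = [v_2,v_5] − [v_1,v_5] + [v_1,v_2],
  ∂[v_0,v_1,v_3] = [v_1,v_3] − [v_0,v_3] + [v_0,v_1].
As a 15×10 matrix over Z this has rank 10, with invariant factors (1,1,1,1,1,1,1,1,1,2).

Now H_k = ker ∂_k / im ∂_{k+1}, so:

  H_0: rank C_0 − rank ∂_1 = 6 − 5 = 1, and the invariant factors of ∂_1 are all 1, so H_0 = Z.
  H_1: rank ker ∂_1 − rank ∂_2 = (15 − 5) − 10 = 0, and ∂_2 has invariant factor 2 > 1, so H_1 = Z/2.
  H_2: rank ker ∂_2 − rank ∂_3 = (10 − 10) − 0 = 0, and there is no ∂_3, so H_2 = 0.

As a check, the Euler characteristic is 6 − 15 + 10 = 1, which agrees with 1 − 0 + 0 = 1.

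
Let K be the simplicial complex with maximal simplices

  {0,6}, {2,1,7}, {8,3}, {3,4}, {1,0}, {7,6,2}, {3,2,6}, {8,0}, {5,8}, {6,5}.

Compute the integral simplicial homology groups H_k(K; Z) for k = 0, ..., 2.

H_0 = Z,  H_1 = Z^3,  H_2 = 0.

K has 9 vertices, 14 edges, 3 triangles.
rank ∂_0 = 0, rank ∂_1 = 8 ⇒ b_0 = 9 − 0 − 8 = 1; all invariant factors of ∂_1 are 1 so no torsion. So H_0 ≅ Z.
rank ∂_1 = 8, rank ∂_2 = 3 ⇒ b_1 = 14 − 8 − 3 = 3; all invariant factors of ∂_2 are 1 so no torsion. So H_1 ≅ Z^3.
rank ∂_2 = 3, rank ∂_3 = 0 ⇒ b_2 = 3 − 3 − 0 = 0. So H_2 ≅ 0.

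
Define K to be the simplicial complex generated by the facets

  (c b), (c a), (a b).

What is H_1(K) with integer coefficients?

H_1 ≅ Z.

Fix the vertex order a < b < c and write every simplex with vertices in increasing order. Then dim K = 1 and the simplices of K are:

  0-simplices (3): a, b, c
  1-simplices (3): ab, ac, bc

so the chain groups are C_0 ≅ Z^3, C_1 ≅ Z^3.

∂_1: C_1 → C_0 sends each edge [p,q] (with p < q) to q − p.
As a 3×3 matrix over Z this has rank 2, with invariant factors (1,1).

Now H_k = ker ∂_k / im ∂_{k+1}, so:

  H_1: rank ker ∂_1 − rank ∂_2 = (3 − 2) − 0 = 1, and there is no ∂_2, so H_1 ≅ Z.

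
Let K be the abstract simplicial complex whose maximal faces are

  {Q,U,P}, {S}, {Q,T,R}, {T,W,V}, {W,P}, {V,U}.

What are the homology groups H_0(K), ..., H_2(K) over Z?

H_0 = Z^2,  H_1 = Z^2,  H_2 = 0.

We work with the vertex ordering P < Q < R < S < T < U < V < W. The simplices of K, each written with vertices in increasing order, are:

  0-simplices (8): P, Q, R, S, T, U, V, W
  1-simplices (11): PQ, PU, PW, QR, QT, QU, RT, TV, TW, UV, VW
  2-simplices (3): PQU, QRT, TVW

giving chain groups C_0 ≅ Z^8, C_1 ≅ Z^11, C_2 ≅ Z^3.

∂_1: C_1 → C_0 sends each edge [p,q] (with p < q) to q − p.
This gives a 8×11 integer matrix of rank 6; reducing to Smith normal form yields diagonal entries (1,1,1,1,1,1).

∂_2: C_2 → C_1 acts by ∂[p,q,r] = [q,r] − [p,r] + [p,q]. For instance
  ∂TVW = VW − TW + TV,
  ∂PQU = QU − PU + PQ.
The 11×3 boundary matrix has rank 3 and Smith normal form diag(1,1,1).

Reading off H_k = ker ∂_k / im ∂_{k+1}:

  H_0: rank C_0 − rank ∂_1 = 8 − 6 = 2, and the invariant factors of ∂_1 are all 1, so H_0 ≅ Z^2.
  H_1: rank ker ∂_1 − rank ∂_2 = (11 − 6) − 3 = 2, and the invariant factors of ∂_2 are all 1, so H_1 ≅ Z^2.
  H_2: rank ker ∂_2 − rank ∂_3 = (3 − 3) − 0 = 0, and there is no ∂_3, so H_2 ≅ 0.

As a check, the Euler characteristic is 8 − 11 + 3 = 0, which agrees with 2 − 2 + 0 = 0.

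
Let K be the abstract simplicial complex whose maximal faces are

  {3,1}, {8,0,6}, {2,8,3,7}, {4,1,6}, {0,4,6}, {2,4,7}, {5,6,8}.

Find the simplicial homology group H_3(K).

Fix the vertex order 0 < 1 < 2 < 3 < 4 < 5 < 6 < 7 < 8 and write every simplex with vertices in increasing order. Then dim K = 3 and the simplices of K are:

  0-simplices (9): [0], [1], [2], [3], [4], [5], [6], [7], [8]
  1-simplices (18): [0,4], [0,6], [0,8], [1,3], [1,4], [1,6], [2,3], [2,4], [2,7], [2,8], [3,7], [3,8], [4,6], [4,7], [5,6], [5,8], [6,8], [7,8]
  2-simplices (9): [0,4,6], [0,6,8], [1,4,6], [2,3,7], [2,3,8], [2,4,7], [2,7,8], [3,7,8], [5,6,8]
  3-simplices (1): [2,3,7,8]

so the chain groups are C_0 ≅ Z^9, C_1 ≅ Z^18, C_2 ≅ Z^9, C_3 ≅ Z^1.

The boundary map ∂_1: C_1 → C_0 maps an edge to its endpoints' difference, ∂[p,q] = q − p. For instance
  ∂[6,8] = [8] − [6].
As a 9×18 matrix over Z this has rank 8, with invariant factors (1,1,1,1,1,1,1,1).

∂_2: C_2 → C_1 maps a triangle to the signed sum of its edges. For instance
  ∂[3,7,8] = [7,8] − [3,8] + [3,7],
  ∂[5,6,8] = [6,8] − [5,8] + [5,6].
This gives a 18×9 integer matrix of rank 8; reducing to Smith normal form yields diagonal entries (1,1,1,1,1,1,1,1).

Boundary ∂_3: C_3 → C_2 sends each 3-simplex σ to the alternating sum Σ_i (−1)^i (σ with its i-th vertex removed). For instance
  ∂[2,3,7,8] = [3,7,8] − [2,7,8] + [2,3,8] − [2,3,7].
As a 9×1 matrix over Z this has rank 1, with invariant factors (1).

Reading off H_k = ker ∂_k / im ∂_{k+1}:

  H_3: rank ker ∂_3 − rank ∂_4 = (1 − 1) − 0 = 0, and there is no ∂_4, so H_3 = 0.

H_3 = 0.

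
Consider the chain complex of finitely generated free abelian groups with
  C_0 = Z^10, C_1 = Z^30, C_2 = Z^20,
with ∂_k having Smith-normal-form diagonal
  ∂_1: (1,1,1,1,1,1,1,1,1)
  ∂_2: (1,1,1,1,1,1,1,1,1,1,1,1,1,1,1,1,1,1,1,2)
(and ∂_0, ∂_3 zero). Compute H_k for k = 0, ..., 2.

H_0: b_0 = 10 − 0 − 9 = 1; torsion from ∂_1 factors > 1: none. So H_0 = Z.
H_1: b_1 = 30 − 9 − 20 = 1; torsion from ∂_2 factors > 1: [2]. So H_1 = Z ⊕ Z/2.
H_2: b_2 = 20 − 20 − 0 = 0; torsion from ∂_3 factors > 1: none. So H_2 = 0.

H_0 = Z,  H_1 = Z ⊕ Z/2,  H_2 = 0.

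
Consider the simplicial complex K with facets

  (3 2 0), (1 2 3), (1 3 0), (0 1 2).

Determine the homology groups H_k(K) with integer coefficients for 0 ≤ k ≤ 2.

Take the total order 0 < 1 < 2 < 3 on the vertex set. Then K (dimension 2) consists of the simplices:

  0-simplices (4): [0], [1], [2], [3]
  1-simplices (6): [0,1], [0,2], [0,3], [1,2], [1,3], [2,3]
  2-simplices (4): [0,1,2], [0,1,3], [0,2,3], [1,2,3]

giving chain groups C_0 ≅ Z^4, C_1 ≅ Z^6, C_2 ≅ Z^4.

The boundary map ∂_1: C_1 → C_0 maps an edge to its endpoints' difference, ∂[p,q] = q − p. For instance
  ∂[2,3] = [3] − [2].
The resulting 4×6 matrix has rank 3, and its Smith normal form has invariant factors (1,1,1).

Boundary ∂_2: C_2 → C_1 sends each 2-simplex [p,q,r] to [q,r] − [p,r] + [p,q]. For instance
  ∂[0,2,3] = [2,3] − [0,3] + [0,2],
  ∂[0,1,2] = [1,2] − [0,2] + [0,1].
This gives a 6×4 integer matrix of rank 3; reducing to Smith normal form yields diagonal entries (1,1,1).

Reading off H_k = ker ∂_k / im ∂_{k+1}:

  H_0: rank C_0 − rank ∂_1 = 4 − 3 = 1, and the invariant factors of ∂_1 are all 1, so H_0 = Z.
  H_1: rank ker ∂_1 − rank ∂_2 = (6 − 3) − 3 = 0, and the invariant factors of ∂_2 are all 1, so H_1 = 0.
  H_2: rank ker ∂_2 − rank ∂_3 = (4 − 3) − 0 = 1, and there is no ∂_3, so H_2 = Z.

As a check, the Euler characteristic is 4 − 6 + 4 = 2, which agrees with 1 − 0 + 1 = 2.
(K is a triangulation of the 2-sphere S^2.)

H_0 = Z,  H_1 = 0,  H_2 = Z.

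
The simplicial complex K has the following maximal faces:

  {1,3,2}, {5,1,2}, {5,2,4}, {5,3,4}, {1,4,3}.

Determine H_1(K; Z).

K has 5 vertices, 10 edges, 5 triangles.
rank ∂_1 = 4, rank ∂_2 = 5 ⇒ b_1 = 10 − 4 − 5 = 1; all invariant factors of ∂_2 are 1 so no torsion. So H_1 ≅ Z.

H_1 = Z.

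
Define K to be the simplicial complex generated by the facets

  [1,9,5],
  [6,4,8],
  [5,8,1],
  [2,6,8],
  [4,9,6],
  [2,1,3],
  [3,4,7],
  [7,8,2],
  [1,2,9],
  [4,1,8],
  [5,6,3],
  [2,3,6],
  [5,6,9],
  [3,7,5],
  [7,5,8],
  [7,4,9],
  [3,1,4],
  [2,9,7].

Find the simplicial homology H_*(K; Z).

H_0 = Z,  H_1 = Z^2,  H_2 = Z.

We work with the vertex ordering 1 < 2 < 3 < 4 < 5 < 6 < 7 < 8 < 9. The simplices of K, each written with vertices in increasing order, are:

  0-simplices (9): [1], [2], [3], [4], [5], [6], [7], [8], [9]
  1-simplices (27): (27 of them)
  2-simplices (18): [1,2,3], [1,2,9], [1,3,4], [1,4,8], [1,5,8], [1,5,9], [2,3,6], [2,6,8], [2,7,8], [2,7,9], [3,4,7], [3,5,6], [3,5,7], [4,6,8], [4,6,9], [4,7,9], [5,6,9], [5,7,8]

Hence C_0 ≅ Z^9, C_1 ≅ Z^27, C_2 ≅ Z^18.

∂_1: C_1 → C_0 maps an edge to its endpoints' difference, ∂[p,q] = q − p.
As a 9×27 matrix over Z this has rank 8, with invariant factors (1,1,1,1,1,1,1,1).

Boundary ∂_2: C_2 → C_1 sends each 2-simplex [p,q,r] to [q,r] − [p,r] + [p,q]. For instance
  ∂[4,6,8] = [6,8] − [4,8] + [4,6],
  ∂[3,5,6] = [5,6] − [3,6] + [3,5].
As a 27×18 matrix over Z this has rank 17, with invariant factors (1,1,1,1,1,1,1,1,1,1,1,1,1,1,1,1,1).

From H_k ≅ ker(∂_k) / im(∂_{k+1}) we obtain:

  H_0: rank C_0 − rank ∂_1 = 9 − 8 = 1, and the invariant factors of ∂_1 are all 1, so H_0 = Z.
  H_1: rank ker ∂_1 − rank ∂_2 = (27 − 8) − 17 = 2, and the invariant factors of ∂_2 are all 1, so H_1 = Z^2.
  H_2: rank ker ∂_2 − rank ∂_3 = (18 − 17) − 0 = 1, and there is no ∂_3, so H_2 = Z.

As a check, the Euler characteristic is 9 − 27 + 18 = 0, which agrees with 1 − 2 + 1 = 0.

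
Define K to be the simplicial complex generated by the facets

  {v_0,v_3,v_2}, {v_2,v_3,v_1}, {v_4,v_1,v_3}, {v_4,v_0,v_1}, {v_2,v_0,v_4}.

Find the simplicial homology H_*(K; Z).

H_0 = Z,  H_1 = Z,  H_2 = 0.

Order the vertices as v_0 < v_1 < v_2 < v_3 < v_4. Listing each simplex with vertices in this order, K has dimension 2 with simplices:

  0-simplices (5): [v_0], [v_1], [v_2], [v_3], [v_4]
  1-simplices (10): [v_0,v_1], [v_0,v_2], [v_0,v_3], [v_0,v_4], [v_1,v_2], [v_1,v_3], [v_1,v_4], [v_2,v_3], [v_2,v_4], [v_3,v_4]
  2-simplices (5): [v_0,v_1,v_4], [v_0,v_2,v_3], [v_0,v_2,v_4], [v_1,v_2,v_3], [v_1,v_3,v_4]

giving chain groups C_0 ≅ Z^5, C_1 ≅ Z^10, C_2 ≅ Z^5.

∂_1: C_1 → C_0 sends each edge [p,q] (with p < q) to q − p. For instance
  ∂[v_0,v_4] = [v_4] − [v_0].
This gives a 5×10 integer matrix of rank 4; reducing to Smith normal form yields diagonal entries (1,1,1,1).

Boundary ∂_2: C_2 → C_1 acts by ∂[p,q,r] = [q,r] − [p,r] + [p,q]. For instance
  ∂[v_0,v_2,v_4] = [v_2,v_4] − [v_0,v_4] + [v_0,v_2],
  ∂[v_0,v_2,v_3] = [v_2,v_3] − [v_0,v_3] + [v_0,v_2].
The 10×5 boundary matrix has rank 5 and Smith normal form diag(1,1,1,1,1).

Computing H_k = (kernel of ∂_k) / (image of ∂_{k+1}):

  H_0: rank C_0 − rank ∂_1 = 5 − 4 = 1, and the invariant factors of ∂_1 are all 1, so H_0 = Z.
  H_1: rank ker ∂_1 − rank ∂_2 = (10 − 4) − 5 = 1, and the invariant factors of ∂_2 are all 1, so H_1 = Z.
  H_2: rank ker ∂_2 − rank ∂_3 = (5 − 5) − 0 = 0, and there is no ∂_3, so H_2 = 0.

(K is a triangulation of the Möbius band.)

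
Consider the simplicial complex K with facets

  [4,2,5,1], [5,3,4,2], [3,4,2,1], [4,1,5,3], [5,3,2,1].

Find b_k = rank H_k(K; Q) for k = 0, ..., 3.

Order the vertices as 1 < 2 < 3 < 4 < 5. Listing each simplex with vertices in this order, K has dimension 3 with simplices:

  0-simplices (5): [1], [2], [3], [4], [5]
  1-simplices (10): [1,2], [1,3], [1,4], [1,5], [2,3], [2,4], [2,5], [3,4], [3,5], [4,5]
  2-simplices (10): [1,2,3], [1,2,4], [1,2,5], [1,3,4], [1,3,5], [1,4,5], [2,3,4], [2,3,5], [2,4,5], [3,4,5]
  3-simplices (5): [1,2,3,4], [1,2,3,5], [1,2,4,5], [1,3,4,5], [2,3,4,5]

so the chain groups are C_0 ≅ Z^5, C_1 ≅ Z^10, C_2 ≅ Z^10, C_3 ≅ Z^5.

The boundary map ∂_1: C_1 → C_0 maps an edge to its endpoints' difference, ∂[p,q] = q − p. For instance
  ∂[3,4] = [4] − [3].
The 5×10 boundary matrix has rank 4 and Smith normal form diag(1,1,1,1).

The boundary map ∂_2: C_2 → C_1 maps a triangle to the signed sum of its edges. For instance
  ∂[1,3,4] = [3,4] − [1,4] + [1,3],
  ∂[1,2,4] = [2,4] − [1,4] + [1,2].
This gives a 10×10 integer matrix of rank 6; reducing to Smith normal form yields diagonal entries (1,1,1,1,1,1).

∂_3: C_3 → C_2 sends each 3-simplex σ to the alternating sum Σ_i (−1)^i (σ with its i-th vertex removed). For instance
  ∂[1,2,3,4] = [2,3,4] − [1,3,4] + [1,2,4] − [1,2,3],
  ∂[1,2,4,5] = [2,4,5] − [1,4,5] + [1,2,5] − [1,2,4].
As a 10×5 matrix over Z this has rank 4, with invariant factors (1,1,1,1).

Now H_k = ker ∂_k / im ∂_{k+1}, so:

  H_0: rank C_0 − rank ∂_1 = 5 − 4 = 1, and the invariant factors of ∂_1 are all 1, so H_0 ≅ Z.
  H_1: rank ker ∂_1 − rank ∂_2 = (10 − 4) − 6 = 0, and the invariant factors of ∂_2 are all 1, so H_1 ≅ 0.
  H_2: rank ker ∂_2 − rank ∂_3 = (10 − 6) − 4 = 0, and the invariant factors of ∂_3 are all 1, so H_2 ≅ 0.
  H_3: rank ker ∂_3 − rank ∂_4 = (5 − 4) − 0 = 1, and there is no ∂_4, so H_3 ≅ Z.

(K is a triangulation of the 3-sphere S^3.)

Hence the Betti numbers are b_0 = 1, b_1 = 0, b_2 = 0, b_3 = 1.

b_0 = 1, b_1 = 0, b_2 = 0, b_3 = 1.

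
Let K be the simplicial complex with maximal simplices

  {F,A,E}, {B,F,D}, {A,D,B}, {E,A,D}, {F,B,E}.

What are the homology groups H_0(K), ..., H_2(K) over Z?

Fix the vertex order A < B < D < E < F and write every simplex with vertices in increasing order. Then dim K = 2 and the simplices of K are:

  0-simplices (5): A, B, D, E, F
  1-simplices (10): AB, AD, AE, AF, BD, BE, BF, DE, DF, EF
  2-simplices (5): ABD, ADE, AEF, BDF, BEF

giving chain groups C_0 ≅ Z^5, C_1 ≅ Z^10, C_2 ≅ Z^5.

∂_1: C_1 → C_0 maps an edge to its endpoints' difference, ∂[p,q] = q − p.
As a 5×10 matrix over Z this has rank 4, with invariant factors (1,1,1,1).

The boundary map ∂_2: C_2 → C_1 sends each 2-simplex [p,q,r] to [q,r] − [p,r] + [p,q]. For instance
  ∂ADE = DE − AE + AD,
  ∂BDF = DF − BF + BD.
This gives a 10×5 integer matrix of rank 5; reducing to Smith normal form yields diagonal entries (1,1,1,1,1).

Computing H_k = (kernel of ∂_k) / (image of ∂_{k+1}):

  H_0: rank C_0 − rank ∂_1 = 5 − 4 = 1, and the invariant factors of ∂_1 are all 1, so H_0 ≅ Z.
  H_1: rank ker ∂_1 − rank ∂_2 = (10 − 4) − 5 = 1, and the invariant factors of ∂_2 are all 1, so H_1 ≅ Z.
  H_2: rank ker ∂_2 − rank ∂_3 = (5 − 5) − 0 = 0, and there is no ∂_3, so H_2 ≅ 0.

As a check, the Euler characteristic is 5 − 10 + 5 = 0, which agrees with 1 − 1 + 0 = 0.
(K is a triangulation of the Möbius band.)

H_0 = Z,  H_1 = Z,  H_2 = 0.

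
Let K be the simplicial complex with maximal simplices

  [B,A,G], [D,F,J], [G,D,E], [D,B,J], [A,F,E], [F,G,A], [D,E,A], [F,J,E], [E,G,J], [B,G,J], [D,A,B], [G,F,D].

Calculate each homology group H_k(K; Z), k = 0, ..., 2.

H_0 ≅ Z,  H_1 ≅ Z/2Z,  H_2 = 0.

Fix the vertex order A < B < D < E < F < G < J and write every simplex with vertices in increasing order. Then dim K = 2 and the simplices of K are:

  0-simplices (7): A, B, D, E, F, G, J
  1-simplices (18): AB, AD, AE, AF, AG, BD, BG, BJ, DE, DF, DG, DJ, EF, EG, EJ, FG, FJ, GJ
  2-simplices (12): ABD, ABG, ADE, AEF, AFG, BDJ, BGJ, DEG, DFG, DFJ, EFJ, EGJ

giving chain groups C_0 ≅ Z^7, C_1 ≅ Z^18, C_2 ≅ Z^12.

Boundary ∂_1: C_1 → C_0 maps an edge to its endpoints' difference, ∂[p,q] = q − p. For instance
  ∂AE = E − A.
This gives a 7×18 integer matrix of rank 6; reducing to Smith normal form yields diagonal entries (1,1,1,1,1,1).

∂_2: C_2 → C_1 maps a triangle to the signed sum of its edges. For instance
  ∂AFG = FG − AG + AF,
  ∂BDJ = DJ − BJ + BD.
This gives a 18×12 integer matrix of rank 12; reducing to Smith normal form yields diagonal entries (1,1,1,1,1,1,1,1,1,1,1,2).

From H_k ≅ ker(∂_k) / im(∂_{k+1}) we obtain:

  H_0: rank C_0 − rank ∂_1 = 7 − 6 = 1, and the invariant factors of ∂_1 are all 1, so H_0 = Z.
  H_1: rank ker ∂_1 − rank ∂_2 = (18 − 6) − 12 = 0, and ∂_2 has invariant factor 2 > 1, so H_1 = Z/2Z.
  H_2: rank ker ∂_2 − rank ∂_3 = (12 − 12) − 0 = 0, and there is no ∂_3, so H_2 = 0.

(K is a triangulation of the real projective plane RP^2.)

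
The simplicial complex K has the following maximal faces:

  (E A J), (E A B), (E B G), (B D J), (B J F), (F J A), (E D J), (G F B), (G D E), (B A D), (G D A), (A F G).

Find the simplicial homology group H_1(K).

K has 7 vertices, 18 edges, 12 triangles.
rank ∂_1 = 6, rank ∂_2 = 12 ⇒ b_1 = 18 − 6 − 12 = 0; ∂_2 has invariant factor(s) [2] giving torsion. So H_1 = Z/2.

H_1 = Z/2.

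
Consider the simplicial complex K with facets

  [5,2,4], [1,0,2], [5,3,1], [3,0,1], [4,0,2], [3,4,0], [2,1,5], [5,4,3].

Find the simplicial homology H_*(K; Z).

Fix the vertex order 0 < 1 < 2 < 3 < 4 < 5 and write every simplex with vertices in increasing order. Then dim K = 2 and the simplices of K are:

  0-simplices (6): [0], [1], [2], [3], [4], [5]
  1-simplices (12): [0,1], [0,2], [0,3], [0,4], [1,2], [1,3], [1,5], [2,4], [2,5], [3,4], [3,5], [4,5]
  2-simplices (8): [0,1,2], [0,1,3], [0,2,4], [0,3,4], [1,2,5], [1,3,5], [2,4,5], [3,4,5]

so the chain groups are C_0 ≅ Z^6, C_1 ≅ Z^12, C_2 ≅ Z^8.

Boundary ∂_1: C_1 → C_0 maps an edge to its endpoints' difference, ∂[p,q] = q − p. For instance
  ∂[0,1] = [1] − [0].
This gives a 6×12 integer matrix of rank 5; reducing to Smith normal form yields diagonal entries (1,1,1,1,1).

Boundary ∂_2: C_2 → C_1 maps a triangle to the signed sum of its edges. For instance
  ∂[1,3,5] = [3,5] − [1,5] + [1,3],
  ∂[3,4,5] = [4,5] − [3,5] + [3,4].
This gives a 12×8 integer matrix of rank 7; reducing to Smith normal form yields diagonal entries (1,1,1,1,1,1,1).

Computing H_k = (kernel of ∂_k) / (image of ∂_{k+1}):

  H_0: rank C_0 − rank ∂_1 = 6 − 5 = 1, and the invariant factors of ∂_1 are all 1, so H_0 = Z.
  H_1: rank ker ∂_1 − rank ∂_2 = (12 − 5) − 7 = 0, and the invariant factors of ∂_2 are all 1, so H_1 = 0.
  H_2: rank ker ∂_2 − rank ∂_3 = (8 − 7) − 0 = 1, and there is no ∂_3, so H_2 = Z.

(K is a triangulation of the 2-sphere S^2.)

H_0 = Z,  H_1 = 0,  H_2 = Z.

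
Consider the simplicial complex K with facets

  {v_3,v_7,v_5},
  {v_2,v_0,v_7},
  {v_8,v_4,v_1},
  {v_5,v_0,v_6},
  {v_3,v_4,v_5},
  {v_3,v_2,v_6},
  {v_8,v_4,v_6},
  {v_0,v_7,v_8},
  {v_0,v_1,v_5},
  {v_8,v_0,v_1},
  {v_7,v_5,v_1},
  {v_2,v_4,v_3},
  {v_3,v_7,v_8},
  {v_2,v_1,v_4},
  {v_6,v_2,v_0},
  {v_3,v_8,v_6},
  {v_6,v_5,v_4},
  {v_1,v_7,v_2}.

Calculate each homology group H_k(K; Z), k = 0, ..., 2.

Take the total order v_0 < v_1 < v_2 < v_3 < v_4 < v_5 < v_6 < v_7 < v_8 on the vertex set. Then K (dimension 2) consists of the simplices:

  0-simplices (9): [v_0], [v_1], [v_2], [v_3], [v_4], [v_5], [v_6], [v_7], [v_8]
  1-simplices (27): (27 of them)
  2-simplices (18): (18 of them)

Hence C_0 ≅ Z^9, C_1 ≅ Z^27, C_2 ≅ Z^18.

Boundary ∂_1: C_1 → C_0 maps an edge to its endpoints' difference, ∂[p,q] = q − p. For instance
  ∂[v_5,v_6] = [v_6] − [v_5].
As a 9×27 matrix over Z this has rank 8, with invariant factors (1,1,1,1,1,1,1,1).

∂_2: C_2 → C_1 acts by ∂[p,q,r] = [q,r] − [p,r] + [p,q]. For instance
  ∂[v_3,v_7,v_8] = [v_7,v_8] − [v_3,v_8] + [v_3,v_7],
  ∂[v_0,v_2,v_6] = [v_2,v_6] − [v_0,v_6] + [v_0,v_2].
As a 27×18 matrix over Z this has rank 18, with invariant factors (1,1,1,1,1,1,1,1,1,1,1,1,1,1,1,1,1,2).

Computing H_k = (kernel of ∂_k) / (image of ∂_{k+1}):

  H_0: rank C_0 − rank ∂_1 = 9 − 8 = 1, and the invariant factors of ∂_1 are all 1, so H_0 = Z.
  H_1: rank ker ∂_1 − rank ∂_2 = (27 − 8) − 18 = 1, and ∂_2 has invariant factor 2 > 1, so H_1 = Z ⊕ Z/2.
  H_2: rank ker ∂_2 − rank ∂_3 = (18 − 18) − 0 = 0, and there is no ∂_3, so H_2 = 0.

H_0 = Z,  H_1 = Z ⊕ Z/2,  H_2 = 0.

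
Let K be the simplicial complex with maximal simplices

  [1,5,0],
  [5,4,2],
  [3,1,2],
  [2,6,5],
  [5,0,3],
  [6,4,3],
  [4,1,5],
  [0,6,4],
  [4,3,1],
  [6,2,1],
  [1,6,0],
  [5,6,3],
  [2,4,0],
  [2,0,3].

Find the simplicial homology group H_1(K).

H_1 = Z^2.

Take the total order 0 < 1 < 2 < 3 < 4 < 5 < 6 on the vertex set. Then K (dimension 2) consists of the simplices:

  0-simplices (7): [0], [1], [2], [3], [4], [5], [6]
  1-simplices (21): [0,1], [0,2], [0,3], [0,4], [0,5], [0,6], [1,2], [1,3], [1,4], [1,5], [1,6], [2,3], [2,4], [2,5], [2,6], [3,4], [3,5], [3,6], [4,5], [4,6], [5,6]
  2-simplices (14): [0,1,5], [0,1,6], [0,2,3], [0,2,4], [0,3,5], [0,4,6], [1,2,3], [1,2,6], [1,3,4], [1,4,5], [2,4,5], [2,5,6], [3,4,6], [3,5,6]

Hence C_0 ≅ Z^7, C_1 ≅ Z^21, C_2 ≅ Z^14.

The boundary map ∂_1: C_1 → C_0 sends each edge [p,q] (with p < q) to q − p. For instance
  ∂[1,6] = [6] − [1].
The resulting 7×21 matrix has rank 6, and its Smith normal form has invariant factors (1,1,1,1,1,1).

∂_2: C_2 → C_1 acts by ∂[p,q,r] = [q,r] − [p,r] + [p,q]. For instance
  ∂[2,5,6] = [5,6] − [2,6] + [2,5],
  ∂[0,3,5] = [3,5] − [0,5] + [0,3].
This gives a 21×14 integer matrix of rank 13; reducing to Smith normal form yields diagonal entries (1,1,1,1,1,1,1,1,1,1,1,1,1).

From H_k ≅ ker(∂_k) / im(∂_{k+1}) we obtain:

  H_1: rank ker ∂_1 − rank ∂_2 = (21 − 6) − 13 = 2, and the invariant factors of ∂_2 are all 1, so H_1 ≅ Z^2.

(K is a triangulation of the torus T^2.)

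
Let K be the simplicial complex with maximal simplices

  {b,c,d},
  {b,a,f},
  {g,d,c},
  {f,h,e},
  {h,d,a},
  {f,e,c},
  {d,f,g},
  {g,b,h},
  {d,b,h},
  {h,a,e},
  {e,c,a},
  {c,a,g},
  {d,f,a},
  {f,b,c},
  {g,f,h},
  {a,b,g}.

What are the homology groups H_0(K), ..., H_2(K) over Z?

H_0 ≅ Z,  H_1 ≅ Z^2,  H_2 ≅ Z.

Fix the vertex order a < b < c < d < e < f < g < h and write every simplex with vertices in increasing order. Then dim K = 2 and the simplices of K are:

  0-simplices (8): a, b, c, d, e, f, g, h
  1-simplices (24): ab, ac, ad, ae, af, ag, ah, bc, bd, bf, bg, bh, cd, ce, cf, cg, df, dg, dh, ef, eh, fg, fh, gh
  2-simplices (16): abf, abg, ace, acg, adf, adh, aeh, bcd, bcf, bdh, bgh, cdg, cef, dfg, efh, fgh

Hence C_0 ≅ Z^8, C_1 ≅ Z^24, C_2 ≅ Z^16.

∂_1: C_1 → C_0 maps an edge to its endpoints' difference, ∂[p,q] = q − p.
This gives a 8×24 integer matrix of rank 7; reducing to Smith normal form yields diagonal entries (1,1,1,1,1,1,1).

The boundary map ∂_2: C_2 → C_1 maps a triangle to the signed sum of its edges. For instance
  ∂adf = df − af + ad,
  ∂cdg = dg − cg + cd.
This gives a 24×16 integer matrix of rank 15; reducing to Smith normal form yields diagonal entries (1,1,1,1,1,1,1,1,1,1,1,1,1,1,1).

Computing H_k = (kernel of ∂_k) / (image of ∂_{k+1}):

  H_0: rank C_0 − rank ∂_1 = 8 − 7 = 1, and the invariant factors of ∂_1 are all 1, so H_0 ≅ Z.
  H_1: rank ker ∂_1 − rank ∂_2 = (24 − 7) − 15 = 2, and the invariant factors of ∂_2 are all 1, so H_1 ≅ Z^2.
  H_2: rank ker ∂_2 − rank ∂_3 = (16 − 15) − 0 = 1, and there is no ∂_3, so H_2 ≅ Z.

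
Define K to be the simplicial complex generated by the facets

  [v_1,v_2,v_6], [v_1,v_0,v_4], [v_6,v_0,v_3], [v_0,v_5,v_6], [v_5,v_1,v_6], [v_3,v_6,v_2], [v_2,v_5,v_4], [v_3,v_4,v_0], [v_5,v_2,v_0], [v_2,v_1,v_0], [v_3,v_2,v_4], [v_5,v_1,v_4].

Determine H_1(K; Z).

H_1 = Z/2.

K has 7 vertices, 18 edges, 12 triangles.
rank ∂_1 = 6, rank ∂_2 = 12 ⇒ b_1 = 18 − 6 − 12 = 0; ∂_2 has invariant factor(s) [2] giving torsion. So H_1 = Z/2.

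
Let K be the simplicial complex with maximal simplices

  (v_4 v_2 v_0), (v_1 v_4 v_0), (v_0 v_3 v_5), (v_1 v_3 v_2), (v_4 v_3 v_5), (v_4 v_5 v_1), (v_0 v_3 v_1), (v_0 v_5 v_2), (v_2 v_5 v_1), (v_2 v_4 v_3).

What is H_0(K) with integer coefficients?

Fix the vertex order v_0 < v_1 < v_2 < v_3 < v_4 < v_5 and write every simplex with vertices in increasing order. Then dim K = 2 and the simplices of K are:

  0-simplices (6): [v_0], [v_1], [v_2], [v_3], [v_4], [v_5]
  1-simplices (15): (15 of them)
  2-simplices (10): [v_0,v_1,v_3], [v_0,v_1,v_4], [v_0,v_2,v_4], [v_0,v_2,v_5], [v_0,v_3,v_5], [v_1,v_2,v_3], [v_1,v_2,v_5], [v_1,v_4,v_5], [v_2,v_3,v_4], [v_3,v_4,v_5]

so the chain groups are C_0 ≅ Z^6, C_1 ≅ Z^15, C_2 ≅ Z^10.

Boundary ∂_1: C_1 → C_0 maps an edge to its endpoints' difference, ∂[p,q] = q − p.
This gives a 6×15 integer matrix of rank 5; reducing to Smith normal form yields diagonal entries (1,1,1,1,1).

The boundary map ∂_2: C_2 → C_1 sends each 2-simplex [p,q,r] to [q,r] − [p,r] + [p,q]. For instance
  ∂[v_1,v_2,v_5] = [v_2,v_5] − [v_1,v_5] + [v_1,v_2],
  ∂[v_1,v_2,v_3] = [v_2,v_3] − [v_1,v_3] + [v_1,v_2].
The 15×10 boundary matrix has rank 10 and Smith normal form diag(1,1,1,1,1,1,1,1,1,2).

From H_k ≅ ker(∂_k) / im(∂_{k+1}) we obtain:

  H_0: rank C_0 − rank ∂_1 = 6 − 5 = 1, and the invariant factors of ∂_1 are all 1, so H_0 = Z.

(K is a triangulation of the real projective plane RP^2.)

H_0 = Z.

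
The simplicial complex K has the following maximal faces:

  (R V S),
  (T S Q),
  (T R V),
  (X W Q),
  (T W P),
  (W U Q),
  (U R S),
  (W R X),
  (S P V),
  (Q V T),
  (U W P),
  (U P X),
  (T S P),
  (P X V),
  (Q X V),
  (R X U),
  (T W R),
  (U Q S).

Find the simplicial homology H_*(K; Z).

H_0 ≅ Z,  H_1 ≅ Z ⊕ Z_2,  H_2 = 0.

K has 9 vertices, 27 edges, 18 triangles.
rank ∂_0 = 0, rank ∂_1 = 8 ⇒ b_0 = 9 − 0 − 8 = 1; all invariant factors of ∂_1 are 1 so no torsion. So H_0 ≅ Z.
rank ∂_1 = 8, rank ∂_2 = 18 ⇒ b_1 = 27 − 8 − 18 = 1; ∂_2 has invariant factor(s) [2] giving torsion. So H_1 ≅ Z ⊕ Z_2.
rank ∂_2 = 18, rank ∂_3 = 0 ⇒ b_2 = 18 − 18 − 0 = 0. So H_2 ≅ 0.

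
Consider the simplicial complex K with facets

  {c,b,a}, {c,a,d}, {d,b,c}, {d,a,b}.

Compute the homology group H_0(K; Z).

H_0 = Z.

Order the vertices as a < b < c < d. Listing each simplex with vertices in this order, K has dimension 2 with simplices:

  0-simplices (4): a, b, c, d
  1-simplices (6): ab, ac, ad, bc, bd, cd
  2-simplices (4): abc, abd, acd, bcd

Hence C_0 ≅ Z^4, C_1 ≅ Z^6, C_2 ≅ Z^4.

The boundary map ∂_1: C_1 → C_0 maps an edge to its endpoints' difference, ∂[p,q] = q − p.
This gives a 4×6 integer matrix of rank 3; reducing to Smith normal form yields diagonal entries (1,1,1).

The boundary map ∂_2: C_2 → C_1 acts by ∂[p,q,r] = [q,r] − [p,r] + [p,q]. For instance
  ∂abd = bd − ad + ab,
  ∂bcd = cd − bd + bc.
This gives a 6×4 integer matrix of rank 3; reducing to Smith normal form yields diagonal entries (1,1,1).

Reading off H_k = ker ∂_k / im ∂_{k+1}:

  H_0: rank C_0 − rank ∂_1 = 4 − 3 = 1, and the invariant factors of ∂_1 are all 1, so H_0 = Z.

(K is a triangulation of the 2-sphere S^2.)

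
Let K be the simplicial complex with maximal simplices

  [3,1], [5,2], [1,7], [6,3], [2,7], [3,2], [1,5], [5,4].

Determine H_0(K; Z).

Order the vertices as 1 < 2 < 3 < 4 < 5 < 6 < 7. Listing each simplex with vertices in this order, K has dimension 1 with simplices:

  0-simplices (7): [1], [2], [3], [4], [5], [6], [7]
  1-simplices (8): [1,3], [1,5], [1,7], [2,3], [2,5], [2,7], [3,6], [4,5]

giving chain groups C_0 ≅ Z^7, C_1 ≅ Z^8.

The boundary map ∂_1: C_1 → C_0 is given by ∂[p,q] = [q] − [p].
The 7×8 boundary matrix has rank 6 and Smith normal form diag(1,1,1,1,1,1).

Now H_k = ker ∂_k / im ∂_{k+1}, so:

  H_0: rank C_0 − rank ∂_1 = 7 − 6 = 1, and the invariant factors of ∂_1 are all 1, so H_0 = Z.

H_0 = Z.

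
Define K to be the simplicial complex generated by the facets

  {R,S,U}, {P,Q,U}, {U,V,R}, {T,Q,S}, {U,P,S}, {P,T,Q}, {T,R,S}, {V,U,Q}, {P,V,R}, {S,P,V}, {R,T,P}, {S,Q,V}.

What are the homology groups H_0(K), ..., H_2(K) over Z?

We work with the vertex ordering P < Q < R < S < T < U < V. The simplices of K, each written with vertices in increasing order, are:

  0-simplices (7): P, Q, R, S, T, U, V
  1-simplices (18): PQ, PR, PS, PT, PU, PV, QS, QT, QU, QV, RS, RT, RU, RV, ST, SU, SV, UV
  2-simplices (12): PQT, PQU, PRT, PRV, PSU, PSV, QST, QSV, QUV, RST, RSU, RUV

so the chain groups are C_0 ≅ Z^7, C_1 ≅ Z^18, C_2 ≅ Z^12.

Boundary ∂_1: C_1 → C_0 sends each edge [p,q] (with p < q) to q − p. For instance
  ∂RT = T − R.
The resulting 7×18 matrix has rank 6, and its Smith normal form has invariant factors (1,1,1,1,1,1).

The boundary map ∂_2: C_2 → C_1 maps a triangle to the signed sum of its edges. For instance
  ∂RSU = SU − RU + RS,
  ∂PSV = SV − PV + PS.
The resulting 18×12 matrix has rank 12, and its Smith normal form has invariant factors (1,1,1,1,1,1,1,1,1,1,1,2).

Computing H_k = (kernel of ∂_k) / (image of ∂_{k+1}):

  H_0: rank C_0 − rank ∂_1 = 7 − 6 = 1, and the invariant factors of ∂_1 are all 1, so H_0 = Z.
  H_1: rank ker ∂_1 − rank ∂_2 = (18 − 6) − 12 = 0, and ∂_2 has invariant factor 2 > 1, so H_1 = Z_2.
  H_2: rank ker ∂_2 − rank ∂_3 = (12 − 12) − 0 = 0, and there is no ∂_3, so H_2 = 0.

H_0 ≅ Z,  H_1 ≅ Z_2,  H_2 = 0.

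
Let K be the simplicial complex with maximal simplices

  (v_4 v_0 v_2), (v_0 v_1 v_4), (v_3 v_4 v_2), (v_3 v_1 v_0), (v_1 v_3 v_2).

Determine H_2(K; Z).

Fix the vertex order v_0 < v_1 < v_2 < v_3 < v_4 and write every simplex with vertices in increasing order. Then dim K = 2 and the simplices of K are:

  0-simplices (5): [v_0], [v_1], [v_2], [v_3], [v_4]
  1-simplices (10): [v_0,v_1], [v_0,v_2], [v_0,v_3], [v_0,v_4], [v_1,v_2], [v_1,v_3], [v_1,v_4], [v_2,v_3], [v_2,v_4], [v_3,v_4]
  2-simplices (5): [v_0,v_1,v_3], [v_0,v_1,v_4], [v_0,v_2,v_4], [v_1,v_2,v_3], [v_2,v_3,v_4]

giving chain groups C_0 ≅ Z^5, C_1 ≅ Z^10, C_2 ≅ Z^5.

The boundary map ∂_1: C_1 → C_0 maps an edge to its endpoints' difference, ∂[p,q] = q − p. For instance
  ∂[v_1,v_2] = [v_2] − [v_1].
This gives a 5×10 integer matrix of rank 4; reducing to Smith normal form yields diagonal entries (1,1,1,1).

Boundary ∂_2: C_2 → C_1 sends each 2-simplex [p,q,r] to [q,r] − [p,r] + [p,q]. For instance
  ∂[v_1,v_2,v_3] = [v_2,v_3] − [v_1,v_3] + [v_1,v_2],
  ∂[v_2,v_3,v_4] = [v_3,v_4] − [v_2,v_4] + [v_2,v_3].
As a 10×5 matrix over Z this has rank 5, with invariant factors (1,1,1,1,1).

Reading off H_k = ker ∂_k / im ∂_{k+1}:

  H_2: rank ker ∂_2 − rank ∂_3 = (5 − 5) − 0 = 0, and there is no ∂_3, so H_2 = 0.

H_2 = 0.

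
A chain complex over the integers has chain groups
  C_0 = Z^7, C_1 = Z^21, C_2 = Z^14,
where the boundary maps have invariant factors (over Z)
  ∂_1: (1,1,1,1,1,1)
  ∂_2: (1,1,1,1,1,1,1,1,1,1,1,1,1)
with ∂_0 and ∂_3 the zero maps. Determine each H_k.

H_0 = Z,  H_1 = Z^2,  H_2 = Z.

H_0: b_0 = 7 − 0 − 6 = 1; torsion from ∂_1 factors > 1: none. So H_0 = Z.
H_1: b_1 = 21 − 6 − 13 = 2; torsion from ∂_2 factors > 1: none. So H_1 = Z^2.
H_2: b_2 = 14 − 13 − 0 = 1; torsion from ∂_3 factors > 1: none. So H_2 = Z.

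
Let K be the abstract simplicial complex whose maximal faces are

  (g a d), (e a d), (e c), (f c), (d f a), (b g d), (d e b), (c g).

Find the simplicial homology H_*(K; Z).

K has 7 vertices, 13 edges, 5 triangles.
rank ∂_0 = 0, rank ∂_1 = 6 ⇒ b_0 = 7 − 0 − 6 = 1; all invariant factors of ∂_1 are 1 so no torsion. So H_0 ≅ Z.
rank ∂_1 = 6, rank ∂_2 = 5 ⇒ b_1 = 13 − 6 − 5 = 2; all invariant factors of ∂_2 are 1 so no torsion. So H_1 ≅ Z^2.
rank ∂_2 = 5, rank ∂_3 = 0 ⇒ b_2 = 5 − 5 − 0 = 0. So H_2 ≅ 0.

H_0 ≅ Z,  H_1 ≅ Z^2,  H_2 = 0.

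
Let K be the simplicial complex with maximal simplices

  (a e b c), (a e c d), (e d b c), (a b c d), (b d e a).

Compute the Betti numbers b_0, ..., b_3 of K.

b_0 = 1, b_1 = 0, b_2 = 0, b_3 = 1.

Take the total order a < b < c < d < e on the vertex set. Then K (dimension 3) consists of the simplices:

  0-simplices (5): a, b, c, d, e
  1-simplices (10): ab, ac, ad, ae, bc, bd, be, cd, ce, de
  2-simplices (10): abc, abd, abe, acd, ace, ade, bcd, bce, bde, cde
  3-simplices (5): abcd, abce, abde, acde, bcde

Hence C_0 ≅ Z^5, C_1 ≅ Z^10, C_2 ≅ Z^10, C_3 ≅ Z^5.

Boundary ∂_1: C_1 → C_0 is given by ∂[p,q] = [q] − [p]. For instance
  ∂be = e − b.
The resulting 5×10 matrix has rank 4, and its Smith normal form has invariant factors (1,1,1,1).

∂_2: C_2 → C_1 sends each 2-simplex [p,q,r] to [q,r] − [p,r] + [p,q]. For instance
  ∂abd = bd − ad + ab,
  ∂bcd = cd − bd + bc.
This gives a 10×10 integer matrix of rank 6; reducing to Smith normal form yields diagonal entries (1,1,1,1,1,1).

The boundary map ∂_3: C_3 → C_2 sends each 3-simplex σ to the alternating sum Σ_i (−1)^i (σ with its i-th vertex removed). For instance
  ∂abde = bde − ade + abe − abd,
  ∂abcd = bcd − acd + abd − abc.
The 10×5 boundary matrix has rank 4 and Smith normal form diag(1,1,1,1).

Reading off H_k = ker ∂_k / im ∂_{k+1}:

  H_0: rank C_0 − rank ∂_1 = 5 − 4 = 1, and the invariant factors of ∂_1 are all 1, so H_0 ≅ Z.
  H_1: rank ker ∂_1 − rank ∂_2 = (10 − 4) − 6 = 0, and the invariant factors of ∂_2 are all 1, so H_1 ≅ 0.
  H_2: rank ker ∂_2 − rank ∂_3 = (10 − 6) − 4 = 0, and the invariant factors of ∂_3 are all 1, so H_2 ≅ 0.
  H_3: rank ker ∂_3 − rank ∂_4 = (5 − 4) − 0 = 1, and there is no ∂_4, so H_3 ≅ Z.

Hence the Betti numbers are b_0 = 1, b_1 = 0, b_2 = 0, b_3 = 1.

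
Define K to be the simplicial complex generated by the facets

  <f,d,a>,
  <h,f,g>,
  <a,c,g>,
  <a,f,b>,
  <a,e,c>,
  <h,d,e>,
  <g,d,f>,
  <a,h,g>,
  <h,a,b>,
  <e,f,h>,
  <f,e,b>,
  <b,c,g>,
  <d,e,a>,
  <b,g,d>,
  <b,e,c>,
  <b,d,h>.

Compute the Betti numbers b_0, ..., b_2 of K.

b_0 = 1, b_1 = 2, b_2 = 1.

K has 8 vertices, 24 edges, 16 triangles.
rank ∂_0 = 0, rank ∂_1 = 7 ⇒ b_0 = 8 − 0 − 7 = 1; all invariant factors of ∂_1 are 1 so no torsion. So H_0 ≅ Z.
rank ∂_1 = 7, rank ∂_2 = 15 ⇒ b_1 = 24 − 7 − 15 = 2; all invariant factors of ∂_2 are 1 so no torsion. So H_1 ≅ Z^2.
rank ∂_2 = 15, rank ∂_3 = 0 ⇒ b_2 = 16 − 15 − 0 = 1. So H_2 ≅ Z.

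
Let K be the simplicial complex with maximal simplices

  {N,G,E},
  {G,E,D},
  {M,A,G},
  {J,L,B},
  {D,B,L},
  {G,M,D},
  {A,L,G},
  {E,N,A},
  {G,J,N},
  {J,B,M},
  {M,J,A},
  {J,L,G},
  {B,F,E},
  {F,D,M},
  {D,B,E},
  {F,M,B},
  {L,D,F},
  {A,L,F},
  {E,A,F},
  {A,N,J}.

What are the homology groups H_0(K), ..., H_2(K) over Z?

H_0 ≅ Z,  H_1 ≅ Z ⊕ Z/2,  H_2 = 0.

Take the total order A < B < D < E < F < G < J < L < M < N on the vertex set. Then K (dimension 2) consists of the simplices:

  0-simplices (10): A, B, D, E, F, G, J, L, M, N
  1-simplices (30): AE, AF, AG, AJ, AL, AM, AN, BD, BE, BF, BJ, BL, BM, DE, DF, DG, DL, DM, EF, EG, EN, FL, FM, GJ, GL, GM, GN, JL, JM, JN
  2-simplices (20): AEF, AEN, AFL, AGL, AGM, AJM, AJN, BDE, BDL, BEF, BFM, BJL, BJM, DEG, DFL, DFM, DGM, EGN, GJL, GJN

giving chain groups C_0 ≅ Z^10, C_1 ≅ Z^30, C_2 ≅ Z^20.

Boundary ∂_1: C_1 → C_0 is given by ∂[p,q] = [q] − [p].
The resulting 10×30 matrix has rank 9, and its Smith normal form has invariant factors (1,1,1,1,1,1,1,1,1).

The boundary map ∂_2: C_2 → C_1 maps a triangle to the signed sum of its edges. For instance
  ∂BDE = DE − BE + BD,
  ∂BJM = JM − BM + BJ.
As a 30×20 matrix over Z this has rank 20, with invariant factors (1,1,1,1,1,1,1,1,1,1,1,1,1,1,1,1,1,1,1,2).

Now H_k = ker ∂_k / im ∂_{k+1}, so:

  H_0: rank C_0 − rank ∂_1 = 10 − 9 = 1, and the invariant factors of ∂_1 are all 1, so H_0 ≅ Z.
  H_1: rank ker ∂_1 − rank ∂_2 = (30 − 9) − 20 = 1, and ∂_2 has invariant factor 2 > 1, so H_1 ≅ Z ⊕ Z/2.
  H_2: rank ker ∂_2 − rank ∂_3 = (20 − 20) − 0 = 0, and there is no ∂_3, so H_2 ≅ 0.

(K is a triangulation of the Klein bottle.)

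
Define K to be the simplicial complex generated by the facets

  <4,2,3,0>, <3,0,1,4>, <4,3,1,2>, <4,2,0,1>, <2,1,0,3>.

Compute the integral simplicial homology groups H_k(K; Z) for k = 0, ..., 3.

H_0 ≅ Z,  H_1 = 0,  H_2 = 0,  H_3 ≅ Z.

We work with the vertex ordering 0 < 1 < 2 < 3 < 4. The simplices of K, each written with vertices in increasing order, are:

  0-simplices (5): [0], [1], [2], [3], [4]
  1-simplices (10): [0,1], [0,2], [0,3], [0,4], [1,2], [1,3], [1,4], [2,3], [2,4], [3,4]
  2-simplices (10): [0,1,2], [0,1,3], [0,1,4], [0,2,3], [0,2,4], [0,3,4], [1,2,3], [1,2,4], [1,3,4], [2,3,4]
  3-simplices (5): [0,1,2,3], [0,1,2,4], [0,1,3,4], [0,2,3,4], [1,2,3,4]

Hence C_0 ≅ Z^5, C_1 ≅ Z^10, C_2 ≅ Z^10, C_3 ≅ Z^5.

The boundary map ∂_1: C_1 → C_0 maps an edge to its endpoints' difference, ∂[p,q] = q − p.
The 5×10 boundary matrix has rank 4 and Smith normal form diag(1,1,1,1).

The boundary map ∂_2: C_2 → C_1 sends each 2-simplex [p,q,r] to [q,r] − [p,r] + [p,q]. For instance
  ∂[0,1,2] = [1,2] − [0,2] + [0,1],
  ∂[0,3,4] = [3,4] − [0,4] + [0,3].
As a 10×10 matrix over Z this has rank 6, with invariant factors (1,1,1,1,1,1).

The boundary map ∂_3: C_3 → C_2 sends each 3-simplex σ to the alternating sum Σ_i (−1)^i (σ with its i-th vertex removed). For instance
  ∂[0,1,3,4] = [1,3,4] − [0,3,4] + [0,1,4] − [0,1,3],
  ∂[1,2,3,4] = [2,3,4] − [1,3,4] + [1,2,4] − [1,2,3].
As a 10×5 matrix over Z this has rank 4, with invariant factors (1,1,1,1).

Now H_k = ker ∂_k / im ∂_{k+1}, so:

  H_0: rank C_0 − rank ∂_1 = 5 − 4 = 1, and the invariant factors of ∂_1 are all 1, so H_0 ≅ Z.
  H_1: rank ker ∂_1 − rank ∂_2 = (10 − 4) − 6 = 0, and the invariant factors of ∂_2 are all 1, so H_1 ≅ 0.
  H_2: rank ker ∂_2 − rank ∂_3 = (10 − 6) − 4 = 0, and the invariant factors of ∂_3 are all 1, so H_2 ≅ 0.
  H_3: rank ker ∂_3 − rank ∂_4 = (5 − 4) − 0 = 1, and there is no ∂_4, so H_3 ≅ Z.

(K is a triangulation of the 3-sphere S^3.)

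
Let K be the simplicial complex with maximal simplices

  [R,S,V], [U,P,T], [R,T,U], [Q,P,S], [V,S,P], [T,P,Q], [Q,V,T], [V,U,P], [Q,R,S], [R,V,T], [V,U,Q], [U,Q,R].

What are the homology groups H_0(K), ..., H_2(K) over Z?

H_0 = Z,  H_1 = Z_2,  H_2 = 0.

K has 7 vertices, 18 edges, 12 triangles.
rank ∂_0 = 0, rank ∂_1 = 6 ⇒ b_0 = 7 − 0 − 6 = 1; all invariant factors of ∂_1 are 1 so no torsion. So H_0 ≅ Z.
rank ∂_1 = 6, rank ∂_2 = 12 ⇒ b_1 = 18 − 6 − 12 = 0; ∂_2 has invariant factor(s) [2] giving torsion. So H_1 ≅ Z_2.
rank ∂_2 = 12, rank ∂_3 = 0 ⇒ b_2 = 12 − 12 − 0 = 0. So H_2 ≅ 0.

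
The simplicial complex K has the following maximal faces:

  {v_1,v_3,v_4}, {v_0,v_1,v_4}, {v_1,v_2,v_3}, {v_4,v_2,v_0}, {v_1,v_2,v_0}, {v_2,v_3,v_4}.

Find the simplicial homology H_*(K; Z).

Fix the vertex order v_0 < v_1 < v_2 < v_3 < v_4 and write every simplex with vertices in increasing order. Then dim K = 2 and the simplices of K are:

  0-simplices (5): [v_0], [v_1], [v_2], [v_3], [v_4]
  1-simplices (9): [v_0,v_1], [v_0,v_2], [v_0,v_4], [v_1,v_2], [v_1,v_3], [v_1,v_4], [v_2,v_3], [v_2,v_4], [v_3,v_4]
  2-simplices (6): [v_0,v_1,v_2], [v_0,v_1,v_4], [v_0,v_2,v_4], [v_1,v_2,v_3], [v_1,v_3,v_4], [v_2,v_3,v_4]

Hence C_0 ≅ Z^5, C_1 ≅ Z^9, C_2 ≅ Z^6.

Boundary ∂_1: C_1 → C_0 sends each edge [p,q] (with p < q) to q − p. For instance
  ∂[v_0,v_4] = [v_4] − [v_0].
This gives a 5×9 integer matrix of rank 4; reducing to Smith normal form yields diagonal entries (1,1,1,1).

Boundary ∂_2: C_2 → C_1 sends each 2-simplex [p,q,r] to [q,r] − [p,r] + [p,q]. For instance
  ∂[v_1,v_2,v_3] = [v_2,v_3] − [v_1,v_3] + [v_1,v_2],
  ∂[v_0,v_1,v_4] = [v_1,v_4] − [v_0,v_4] + [v_0,v_1].
The resulting 9×6 matrix has rank 5, and its Smith normal form has invariant factors (1,1,1,1,1).

Computing H_k = (kernel of ∂_k) / (image of ∂_{k+1}):

  H_0: rank C_0 − rank ∂_1 = 5 − 4 = 1, and the invariant factors of ∂_1 are all 1, so H_0 ≅ Z.
  H_1: rank ker ∂_1 − rank ∂_2 = (9 − 4) − 5 = 0, and the invariant factors of ∂_2 are all 1, so H_1 ≅ 0.
  H_2: rank ker ∂_2 − rank ∂_3 = (6 − 5) − 0 = 1, and there is no ∂_3, so H_2 ≅ Z.

As a check, the Euler characteristic is 5 − 9 + 6 = 2, which agrees with 1 − 0 + 1 = 2.

H_0 = Z,  H_1 = 0,  H_2 = Z.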